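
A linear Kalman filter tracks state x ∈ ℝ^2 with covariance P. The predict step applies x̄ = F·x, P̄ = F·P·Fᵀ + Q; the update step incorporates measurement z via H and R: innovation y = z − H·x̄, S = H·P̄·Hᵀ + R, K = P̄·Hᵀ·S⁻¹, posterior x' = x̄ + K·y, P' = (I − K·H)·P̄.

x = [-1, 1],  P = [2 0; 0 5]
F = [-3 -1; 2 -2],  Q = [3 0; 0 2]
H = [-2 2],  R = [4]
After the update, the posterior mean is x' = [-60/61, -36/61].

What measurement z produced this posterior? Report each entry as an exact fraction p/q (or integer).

z = [1]

x̄ = F·x = [2, -4]
P̄ = F·P·Fᵀ + Q = [26 -2; -2 30]
S = H·P̄·Hᵀ + R = [244]
K = P̄·Hᵀ·S⁻¹ = [-14/61; 16/61]
x' − x̄ = [-182/61, 208/61] = K·y
y = (KᵀK)⁻¹·Kᵀ·(x' − x̄) = [13]
z = y + H·x̄ = [13] + [-12] = [1]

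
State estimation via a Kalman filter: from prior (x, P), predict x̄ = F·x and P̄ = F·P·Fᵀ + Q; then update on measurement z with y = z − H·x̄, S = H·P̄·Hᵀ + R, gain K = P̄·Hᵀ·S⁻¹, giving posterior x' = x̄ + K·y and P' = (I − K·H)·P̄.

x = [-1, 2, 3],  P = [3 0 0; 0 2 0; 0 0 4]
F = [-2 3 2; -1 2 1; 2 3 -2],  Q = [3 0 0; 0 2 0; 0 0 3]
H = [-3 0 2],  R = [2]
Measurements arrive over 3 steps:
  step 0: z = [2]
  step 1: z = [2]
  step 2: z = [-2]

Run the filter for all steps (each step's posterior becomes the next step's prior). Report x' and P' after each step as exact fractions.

step 0: x' = [870/253, 712/253, 1542/253], P' = [9302/759 6040/759 13786/759; 6040/759 6179/759 8978/759; 13786/759 8978/759 20807/759]
step 1: x' = [-99470/51671, -265226/258355, -501713/258355], P' = [715798/51671 518776/51671 1051802/51671; 518776/51671 2657417/258355 3825811/258355; 1051802/51671 3825811/258355 15706201/516710]
step 2: x' = [-77863054/99916109, -66643381/99916109, -216032681/99916109], P' = [1394650802/99916109 1020394500/99916109 2047539766/99916109; 1020394500/99916109 2094514871/199832218 1503881940/99916109; 2047539766/99916109 1503881940/99916109 6108967741/199832218]

step 0: x̄ = F·x = [14, 8, -2]
step 0: P̄ = F·P·Fᵀ + Q = [49 26 -10; 26 17 -2; -10 -2 49]
step 0: y = z − H·x̄ = [48]
step 0: S = H·P̄·Hᵀ + R = [759]
step 0: K = P̄·Hᵀ·S⁻¹ = [-167/759; -82/759; 128/759]
step 0: x' = x̄ + K·y = [870/253, 712/253, 1542/253]
step 0: P' = (I − K·H)·P̄ = [9302/759 6040/759 13786/759; 6040/759 6179/759 8978/759; 13786/759 8978/759 20807/759]
step 1: x̄ = F·x = [3480/253, 2096/253, 72/23]
step 1: P̄ = F·P·Fᵀ + Q = [103292/759 62714/759 4133/69; 62714/759 40523/759 2642/69; 4133/69 2642/69 2980/69]
step 1: y = z − H·x̄ = [9362/253]
step 1: S = H·P̄·Hᵀ + R = [516710/759]
step 1: K = P̄·Hᵀ·S⁻¹ = [-21895/51671; -65009/258355; -70829/516710]
step 1: x' = x̄ + K·y = [-99470/51671, -265226/258355, -501713/258355]
step 1: P' = (I − K·H)·P̄ = [715798/51671 518776/51671 1051802/51671; 518776/51671 2657417/258355 3825811/258355; 1051802/51671 3825811/258355 15706201/516710]
step 2: x̄ = F·x = [-804404/258355, -106963/51671, -786952/258355]
step 2: P̄ = F·P·Fᵀ + Q = [43131272/258355 5279232/51671 20260471/258355; 5279232/51671 6795269/103342 2576886/51671; 20260471/258355 2576886/51671 13564928/258355]
step 2: y = z − H·x̄ = [-1356018/258355]
step 2: S = H·P̄·Hᵀ + R = [199832218/258355]
step 2: K = P̄·Hᵀ·S⁻¹ = [-44436437/99916109; -26709810/99916109; -33651557/199832218]
step 2: x' = x̄ + K·y = [-77863054/99916109, -66643381/99916109, -216032681/99916109]
step 2: P' = (I − K·H)·P̄ = [1394650802/99916109 1020394500/99916109 2047539766/99916109; 1020394500/99916109 2094514871/199832218 1503881940/99916109; 2047539766/99916109 1503881940/99916109 6108967741/199832218]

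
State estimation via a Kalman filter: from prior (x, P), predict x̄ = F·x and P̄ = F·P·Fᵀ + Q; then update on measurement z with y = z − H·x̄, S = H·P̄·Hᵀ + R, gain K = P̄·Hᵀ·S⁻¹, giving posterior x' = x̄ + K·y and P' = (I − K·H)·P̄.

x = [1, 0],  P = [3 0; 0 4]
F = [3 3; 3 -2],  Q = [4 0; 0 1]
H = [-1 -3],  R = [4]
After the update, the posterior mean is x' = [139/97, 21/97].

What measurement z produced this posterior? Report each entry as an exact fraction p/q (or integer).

x̄ = F·x = [3, 3]
P̄ = F·P·Fᵀ + Q = [67 3; 3 44]
S = H·P̄·Hᵀ + R = [485]
K = P̄·Hᵀ·S⁻¹ = [-76/485; -27/97]
x' − x̄ = [-152/97, -270/97] = K·y
y = (KᵀK)⁻¹·Kᵀ·(x' − x̄) = [10]
z = y + H·x̄ = [10] + [-12] = [-2]

z = [-2]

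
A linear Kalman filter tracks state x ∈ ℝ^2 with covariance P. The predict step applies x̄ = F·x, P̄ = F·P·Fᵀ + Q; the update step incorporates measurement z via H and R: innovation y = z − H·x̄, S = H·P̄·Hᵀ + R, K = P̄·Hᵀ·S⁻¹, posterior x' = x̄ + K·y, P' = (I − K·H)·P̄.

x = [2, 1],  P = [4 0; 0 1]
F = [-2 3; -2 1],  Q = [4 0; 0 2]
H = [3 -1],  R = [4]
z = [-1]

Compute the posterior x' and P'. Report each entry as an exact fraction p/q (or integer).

x' = [-7/5, -274/85]
P' = [9/5 19/5; 19/5 893/85]

x̄ = F·x = [-1, -3]
P̄ = F·P·Fᵀ + Q = [29 19; 19 19]
y = z − H·x̄ = [-1]
S = H·P̄·Hᵀ + R = [170]
K = P̄·Hᵀ·S⁻¹ = [2/5; 19/85]
x' = x̄ + K·y = [-7/5, -274/85]
P' = (I − K·H)·P̄ = [9/5 19/5; 19/5 893/85]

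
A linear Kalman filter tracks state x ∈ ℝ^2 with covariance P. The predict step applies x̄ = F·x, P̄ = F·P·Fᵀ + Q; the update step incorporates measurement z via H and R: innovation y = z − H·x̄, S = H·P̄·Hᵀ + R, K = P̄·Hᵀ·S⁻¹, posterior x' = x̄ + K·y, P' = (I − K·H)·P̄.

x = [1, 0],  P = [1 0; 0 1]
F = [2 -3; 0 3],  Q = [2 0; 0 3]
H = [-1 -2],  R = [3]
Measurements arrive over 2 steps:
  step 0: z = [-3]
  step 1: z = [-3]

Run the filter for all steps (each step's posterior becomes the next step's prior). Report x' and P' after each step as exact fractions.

step 0: x' = [19/10, 1/2], P' = [147/10 -15/2; -15/2 9/2]
step 1: x' = [138/263, 360/263], P' = [46191/263 -22791/263; -22791/263 11418/263]

step 0: x̄ = F·x = [2, 0]
step 0: P̄ = F·P·Fᵀ + Q = [15 -9; -9 12]
step 0: y = z − H·x̄ = [-1]
step 0: S = H·P̄·Hᵀ + R = [30]
step 0: K = P̄·Hᵀ·S⁻¹ = [1/10; -1/2]
step 0: x' = x̄ + K·y = [19/10, 1/2]
step 0: P' = (I − K·H)·P̄ = [147/10 -15/2; -15/2 9/2]
step 1: x̄ = F·x = [23/10, 3/2]
step 1: P̄ = F·P·Fᵀ + Q = [1913/10 -171/2; -171/2 87/2]
step 1: y = z − H·x̄ = [23/10]
step 1: S = H·P̄·Hᵀ + R = [263/10]
step 1: K = P̄·Hᵀ·S⁻¹ = [-203/263; -15/263]
step 1: x' = x̄ + K·y = [138/263, 360/263]
step 1: P' = (I − K·H)·P̄ = [46191/263 -22791/263; -22791/263 11418/263]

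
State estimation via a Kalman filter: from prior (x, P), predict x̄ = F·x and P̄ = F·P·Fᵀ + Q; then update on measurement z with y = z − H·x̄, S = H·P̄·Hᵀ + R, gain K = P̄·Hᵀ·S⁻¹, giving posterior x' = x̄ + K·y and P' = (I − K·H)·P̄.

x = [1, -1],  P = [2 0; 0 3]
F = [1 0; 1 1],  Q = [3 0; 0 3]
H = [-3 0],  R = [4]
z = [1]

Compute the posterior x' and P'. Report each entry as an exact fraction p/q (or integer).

x̄ = F·x = [1, 0]
P̄ = F·P·Fᵀ + Q = [5 2; 2 8]
y = z − H·x̄ = [4]
S = H·P̄·Hᵀ + R = [49]
K = P̄·Hᵀ·S⁻¹ = [-15/49; -6/49]
x' = x̄ + K·y = [-11/49, -24/49]
P' = (I − K·H)·P̄ = [20/49 8/49; 8/49 356/49]

x' = [-11/49, -24/49]
P' = [20/49 8/49; 8/49 356/49]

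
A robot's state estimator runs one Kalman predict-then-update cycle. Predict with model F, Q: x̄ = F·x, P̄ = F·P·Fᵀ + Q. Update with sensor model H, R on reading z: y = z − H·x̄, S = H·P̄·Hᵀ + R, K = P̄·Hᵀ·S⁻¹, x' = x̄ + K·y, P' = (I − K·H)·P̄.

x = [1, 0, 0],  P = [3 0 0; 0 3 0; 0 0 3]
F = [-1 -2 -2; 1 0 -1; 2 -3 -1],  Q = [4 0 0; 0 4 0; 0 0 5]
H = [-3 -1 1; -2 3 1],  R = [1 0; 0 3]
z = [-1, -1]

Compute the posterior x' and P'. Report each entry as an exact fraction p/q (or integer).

x' = [2214/3599, -2308/17995, 12992/17995]
P' = [31625/7198 -7195/7198 42587/3599; -7195/7198 16919/35990 -48368/17995; 42587/3599 -48368/17995 586667/17995]

x̄ = F·x = [-1, 1, 2]
P̄ = F·P·Fᵀ + Q = [31 3 18; 3 10 9; 18 9 47]
y = z − H·x̄ = [-5, -8]
S = H·P̄·Hᵀ + R = [229 110; 110 210]
K = P̄·Hᵀ·S⁻¹ = [-1253/3599 113/7198; -573/3599 8657/35990; -754/3599 5231/17995]
x' = x̄ + K·y = [2214/3599, -2308/17995, 12992/17995]
P' = (I − K·H)·P̄ = [31625/7198 -7195/7198 42587/3599; -7195/7198 16919/35990 -48368/17995; 42587/3599 -48368/17995 586667/17995]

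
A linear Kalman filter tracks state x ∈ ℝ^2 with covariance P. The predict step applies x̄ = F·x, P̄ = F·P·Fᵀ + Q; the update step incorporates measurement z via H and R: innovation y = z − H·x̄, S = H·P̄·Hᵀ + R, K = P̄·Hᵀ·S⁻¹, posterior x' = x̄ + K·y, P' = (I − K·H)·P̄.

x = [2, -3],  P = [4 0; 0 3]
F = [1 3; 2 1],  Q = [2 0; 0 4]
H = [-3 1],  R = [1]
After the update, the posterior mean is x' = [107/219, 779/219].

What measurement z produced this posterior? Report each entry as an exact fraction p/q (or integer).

x̄ = F·x = [-7, 1]
P̄ = F·P·Fᵀ + Q = [33 17; 17 23]
S = H·P̄·Hᵀ + R = [219]
K = P̄·Hᵀ·S⁻¹ = [-82/219; -28/219]
x' − x̄ = [1640/219, 560/219] = K·y
y = (KᵀK)⁻¹·Kᵀ·(x' − x̄) = [-20]
z = y + H·x̄ = [-20] + [22] = [2]

z = [2]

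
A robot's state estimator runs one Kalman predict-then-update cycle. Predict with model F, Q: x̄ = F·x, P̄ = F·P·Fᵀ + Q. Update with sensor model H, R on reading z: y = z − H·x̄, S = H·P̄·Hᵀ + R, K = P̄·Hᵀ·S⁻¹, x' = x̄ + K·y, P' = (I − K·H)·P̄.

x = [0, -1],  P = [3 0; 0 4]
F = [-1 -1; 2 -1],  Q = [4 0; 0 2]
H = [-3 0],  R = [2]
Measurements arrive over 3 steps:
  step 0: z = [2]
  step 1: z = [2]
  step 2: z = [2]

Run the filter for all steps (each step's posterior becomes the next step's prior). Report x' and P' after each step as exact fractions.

step 0: x̄ = F·x = [1, 1]
step 0: P̄ = F·P·Fᵀ + Q = [11 -2; -2 18]
step 0: y = z − H·x̄ = [5]
step 0: S = H·P̄·Hᵀ + R = [101]
step 0: K = P̄·Hᵀ·S⁻¹ = [-33/101; 6/101]
step 0: x' = x̄ + K·y = [-64/101, 131/101]
step 0: P' = (I − K·H)·P̄ = [22/101 -4/101; -4/101 1782/101]
step 1: x̄ = F·x = [-67/101, -259/101]
step 1: P̄ = F·P·Fᵀ + Q = [2200/101 1742/101; 1742/101 2088/101]
step 1: y = z − H·x̄ = [1/101]
step 1: S = H·P̄·Hᵀ + R = [20002/101]
step 1: K = P̄·Hᵀ·S⁻¹ = [-3300/10001; -2613/10001]
step 1: x' = x̄ + K·y = [-6667/10001, -25672/10001]
step 1: P' = (I − K·H)·P̄ = [2200/10001 1742/10001; 1742/10001 71550/10001]
step 2: x̄ = F·x = [443/137, 12338/10001]
step 2: P̄ = F·P·Fᵀ + Q = [1606/137 896/137; 896/137 93384/10001]
step 2: y = z − H·x̄ = [1603/137]
step 2: S = H·P̄·Hᵀ + R = [14728/137]
step 2: K = P̄·Hᵀ·S⁻¹ = [-2409/7364; -48/263]
step 2: x' = x̄ + K·y = [-625/1052, -17314/19199]
step 2: P' = (I − K·H)·P̄ = [803/3682 32/263; 32/263 110520/19199]

step 0: x' = [-64/101, 131/101], P' = [22/101 -4/101; -4/101 1782/101]
step 1: x' = [-6667/10001, -25672/10001], P' = [2200/10001 1742/10001; 1742/10001 71550/10001]
step 2: x' = [-625/1052, -17314/19199], P' = [803/3682 32/263; 32/263 110520/19199]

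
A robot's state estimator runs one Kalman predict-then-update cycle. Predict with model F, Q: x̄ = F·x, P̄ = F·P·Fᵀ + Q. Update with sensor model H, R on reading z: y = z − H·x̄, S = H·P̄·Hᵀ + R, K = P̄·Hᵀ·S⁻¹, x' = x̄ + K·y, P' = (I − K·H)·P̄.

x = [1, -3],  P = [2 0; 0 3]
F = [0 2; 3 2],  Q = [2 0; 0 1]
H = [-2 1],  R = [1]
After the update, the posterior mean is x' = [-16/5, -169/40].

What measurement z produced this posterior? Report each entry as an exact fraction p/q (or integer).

x̄ = F·x = [-6, -3]
P̄ = F·P·Fᵀ + Q = [14 12; 12 31]
S = H·P̄·Hᵀ + R = [40]
K = P̄·Hᵀ·S⁻¹ = [-2/5; 7/40]
x' − x̄ = [14/5, -49/40] = K·y
y = (KᵀK)⁻¹·Kᵀ·(x' − x̄) = [-7]
z = y + H·x̄ = [-7] + [9] = [2]

z = [2]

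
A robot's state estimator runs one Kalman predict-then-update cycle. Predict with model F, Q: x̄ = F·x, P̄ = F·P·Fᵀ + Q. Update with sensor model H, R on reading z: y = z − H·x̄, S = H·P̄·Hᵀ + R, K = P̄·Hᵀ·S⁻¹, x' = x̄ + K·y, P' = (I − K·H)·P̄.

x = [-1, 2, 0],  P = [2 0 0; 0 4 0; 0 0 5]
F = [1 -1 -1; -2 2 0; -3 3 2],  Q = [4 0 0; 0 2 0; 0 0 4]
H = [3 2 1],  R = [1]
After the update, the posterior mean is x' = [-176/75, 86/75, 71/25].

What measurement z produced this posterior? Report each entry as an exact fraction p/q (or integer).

z = [-2]

x̄ = F·x = [-3, 6, 9]
P̄ = F·P·Fᵀ + Q = [15 -12 -28; -12 26 36; -28 36 78]
S = H·P̄·Hᵀ + R = [150]
K = P̄·Hᵀ·S⁻¹ = [-7/150; 26/75; 11/25]
x' − x̄ = [49/75, -364/75, -154/25] = K·y
y = (KᵀK)⁻¹·Kᵀ·(x' − x̄) = [-14]
z = y + H·x̄ = [-14] + [12] = [-2]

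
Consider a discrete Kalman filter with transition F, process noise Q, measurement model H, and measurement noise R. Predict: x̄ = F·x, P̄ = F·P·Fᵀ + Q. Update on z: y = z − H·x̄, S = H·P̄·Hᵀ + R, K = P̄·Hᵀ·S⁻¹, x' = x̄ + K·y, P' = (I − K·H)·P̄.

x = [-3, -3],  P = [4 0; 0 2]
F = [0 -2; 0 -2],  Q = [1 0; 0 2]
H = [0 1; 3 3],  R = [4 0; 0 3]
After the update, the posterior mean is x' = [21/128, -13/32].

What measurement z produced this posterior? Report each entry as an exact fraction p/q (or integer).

x̄ = F·x = [6, 6]
P̄ = F·P·Fᵀ + Q = [9 8; 8 10]
S = H·P̄·Hᵀ + R = [14 54; 54 318]
K = P̄·Hᵀ·S⁻¹ = [-35/256 47/256; 11/64 9/64]
x' − x̄ = [-747/128, -205/32] = K·y
y = (KᵀK)⁻¹·Kᵀ·(x' − x̄) = [-7, -37]
z = y + H·x̄ = [-7, -37] + [6, 36] = [-1, -1]

z = [-1, -1]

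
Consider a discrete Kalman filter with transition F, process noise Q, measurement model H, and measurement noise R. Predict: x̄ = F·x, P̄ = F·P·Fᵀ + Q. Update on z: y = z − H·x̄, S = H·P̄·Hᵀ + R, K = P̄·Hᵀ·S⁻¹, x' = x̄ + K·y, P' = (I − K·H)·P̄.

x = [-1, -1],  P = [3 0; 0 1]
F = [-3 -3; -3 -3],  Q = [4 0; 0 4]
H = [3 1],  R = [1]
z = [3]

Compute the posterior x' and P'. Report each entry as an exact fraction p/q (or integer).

x' = [426/617, 594/617]
P' = [344/617 -876/617; -876/617 2776/617]

x̄ = F·x = [6, 6]
P̄ = F·P·Fᵀ + Q = [40 36; 36 40]
y = z − H·x̄ = [-21]
S = H·P̄·Hᵀ + R = [617]
K = P̄·Hᵀ·S⁻¹ = [156/617; 148/617]
x' = x̄ + K·y = [426/617, 594/617]
P' = (I − K·H)·P̄ = [344/617 -876/617; -876/617 2776/617]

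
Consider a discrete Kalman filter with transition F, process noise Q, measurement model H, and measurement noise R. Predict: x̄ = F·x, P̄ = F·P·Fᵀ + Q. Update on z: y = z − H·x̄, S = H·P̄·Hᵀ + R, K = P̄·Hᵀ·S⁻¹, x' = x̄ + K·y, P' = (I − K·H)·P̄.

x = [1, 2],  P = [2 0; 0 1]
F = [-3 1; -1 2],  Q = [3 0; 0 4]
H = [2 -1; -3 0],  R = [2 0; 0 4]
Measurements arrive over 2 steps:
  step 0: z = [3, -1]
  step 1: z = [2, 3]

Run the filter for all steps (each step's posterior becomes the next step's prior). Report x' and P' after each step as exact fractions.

step 0: x̄ = F·x = [-1, 3]
step 0: P̄ = F·P·Fᵀ + Q = [22 8; 8 10]
step 0: y = z − H·x̄ = [8, -4]
step 0: S = H·P̄·Hᵀ + R = [68 -108; -108 202]
step 0: K = P̄·Hᵀ·S⁻¹ = [18/259 -75/259; -345/518 -123/259]
step 0: x' = x̄ + K·y = [5/7, -3/7]
step 0: P' = (I − K·H)·P̄ = [100/259 164/259; 164/259 673/259]
step 1: x̄ = F·x = [-18/7, -11/7]
step 1: P̄ = F·P·Fᵀ + Q = [1366/259 498/259; 498/259 3172/259]
step 1: y = z − H·x̄ = [39/7, -33/7]
step 1: S = H·P̄·Hᵀ + R = [7162/259 -6702/259; -6702/259 13330/259]
step 1: K = P̄·Hᵀ·S⁻¹ = [1117/24398 -6939/24398; -37663/48796 -24405/48796]
step 1: x' = x̄ + K·y = [-11901/12199, -42866/12199]
step 1: P' = (I − K·H)·P̄ = [4626/12199 8135/12199; 8135/12199 70203/24398]

step 0: x' = [5/7, -3/7], P' = [100/259 164/259; 164/259 673/259]
step 1: x' = [-11901/12199, -42866/12199], P' = [4626/12199 8135/12199; 8135/12199 70203/24398]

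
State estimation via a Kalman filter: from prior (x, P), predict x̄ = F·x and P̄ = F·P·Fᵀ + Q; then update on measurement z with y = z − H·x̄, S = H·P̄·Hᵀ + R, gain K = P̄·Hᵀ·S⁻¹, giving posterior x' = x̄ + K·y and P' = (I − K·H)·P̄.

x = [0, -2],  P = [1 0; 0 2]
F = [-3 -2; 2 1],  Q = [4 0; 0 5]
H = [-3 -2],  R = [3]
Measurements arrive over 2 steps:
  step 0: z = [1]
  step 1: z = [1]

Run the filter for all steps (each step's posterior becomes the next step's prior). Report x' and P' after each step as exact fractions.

step 0: x̄ = F·x = [4, -2]
step 0: P̄ = F·P·Fᵀ + Q = [21 -10; -10 11]
step 0: y = z − H·x̄ = [9]
step 0: S = H·P̄·Hᵀ + R = [116]
step 0: K = P̄·Hᵀ·S⁻¹ = [-43/116; 2/29]
step 0: x' = x̄ + K·y = [77/116, -40/29]
step 0: P' = (I − K·H)·P̄ = [587/116 -204/29; -204/29 303/29]
step 1: x̄ = F·x = [89/116, -3/58]
step 1: P̄ = F·P·Fᵀ + Q = [803/116 -117/58; -117/58 219/29]
step 1: y = z − H·x̄ = [371/116]
step 1: S = H·P̄·Hᵀ + R = [8271/116]
step 1: K = P̄·Hᵀ·S⁻¹ = [-647/2757; -350/2757]
step 1: x' = x̄ + K·y = [46/2757, -1262/2757]
step 1: P' = (I − K·H)·P̄ = [2753/919 -3806/919; -3806/919 5884/919]

step 0: x' = [77/116, -40/29], P' = [587/116 -204/29; -204/29 303/29]
step 1: x' = [46/2757, -1262/2757], P' = [2753/919 -3806/919; -3806/919 5884/919]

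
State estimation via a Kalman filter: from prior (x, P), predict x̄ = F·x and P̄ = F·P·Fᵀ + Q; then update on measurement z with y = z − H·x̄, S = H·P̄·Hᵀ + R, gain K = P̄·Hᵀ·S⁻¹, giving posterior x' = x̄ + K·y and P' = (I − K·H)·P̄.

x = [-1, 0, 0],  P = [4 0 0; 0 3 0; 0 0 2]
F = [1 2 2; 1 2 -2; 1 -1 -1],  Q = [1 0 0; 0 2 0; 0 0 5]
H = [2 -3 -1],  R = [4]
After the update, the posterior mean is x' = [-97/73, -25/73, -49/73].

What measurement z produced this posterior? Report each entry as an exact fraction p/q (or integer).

x̄ = F·x = [-1, -1, -1]
P̄ = F·P·Fᵀ + Q = [25 8 -6; 8 26 2; -6 2 14]
S = H·P̄·Hᵀ + R = [292]
K = P̄·Hᵀ·S⁻¹ = [8/73; -16/73; -8/73]
x' − x̄ = [-24/73, 48/73, 24/73] = K·y
y = (KᵀK)⁻¹·Kᵀ·(x' − x̄) = [-3]
z = y + H·x̄ = [-3] + [2] = [-1]

z = [-1]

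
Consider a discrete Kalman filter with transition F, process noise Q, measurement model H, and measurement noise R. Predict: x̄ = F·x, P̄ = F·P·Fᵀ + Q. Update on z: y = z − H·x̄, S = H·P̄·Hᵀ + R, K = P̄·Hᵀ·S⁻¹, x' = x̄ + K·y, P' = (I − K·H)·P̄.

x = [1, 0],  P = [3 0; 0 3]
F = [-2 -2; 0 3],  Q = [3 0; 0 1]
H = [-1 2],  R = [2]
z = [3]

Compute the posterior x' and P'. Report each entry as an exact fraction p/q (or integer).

x' = [-163/71, 74/213]
P' = [594/71 276/71; 276/71 488/213]

x̄ = F·x = [-2, 0]
P̄ = F·P·Fᵀ + Q = [27 -18; -18 28]
y = z − H·x̄ = [1]
S = H·P̄·Hᵀ + R = [213]
K = P̄·Hᵀ·S⁻¹ = [-21/71; 74/213]
x' = x̄ + K·y = [-163/71, 74/213]
P' = (I − K·H)·P̄ = [594/71 276/71; 276/71 488/213]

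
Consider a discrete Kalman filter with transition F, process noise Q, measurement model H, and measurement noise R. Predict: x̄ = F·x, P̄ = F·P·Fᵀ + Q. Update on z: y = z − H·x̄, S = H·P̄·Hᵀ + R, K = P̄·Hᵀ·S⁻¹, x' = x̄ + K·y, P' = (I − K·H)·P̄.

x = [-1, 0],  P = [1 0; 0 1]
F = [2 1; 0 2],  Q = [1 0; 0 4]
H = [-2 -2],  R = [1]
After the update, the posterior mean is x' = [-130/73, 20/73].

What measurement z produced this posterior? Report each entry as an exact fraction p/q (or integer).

z = [3]

x̄ = F·x = [-2, 0]
P̄ = F·P·Fᵀ + Q = [6 2; 2 8]
S = H·P̄·Hᵀ + R = [73]
K = P̄·Hᵀ·S⁻¹ = [-16/73; -20/73]
x' − x̄ = [16/73, 20/73] = K·y
y = (KᵀK)⁻¹·Kᵀ·(x' − x̄) = [-1]
z = y + H·x̄ = [-1] + [4] = [3]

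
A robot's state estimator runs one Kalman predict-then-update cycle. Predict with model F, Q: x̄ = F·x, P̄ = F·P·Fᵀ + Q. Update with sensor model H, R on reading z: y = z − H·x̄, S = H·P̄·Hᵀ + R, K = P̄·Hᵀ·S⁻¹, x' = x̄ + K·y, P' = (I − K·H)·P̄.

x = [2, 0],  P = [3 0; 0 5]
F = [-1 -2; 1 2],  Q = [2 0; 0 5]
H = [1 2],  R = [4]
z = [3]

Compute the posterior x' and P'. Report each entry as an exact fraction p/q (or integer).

x' = [-17/7, 131/49]
P' = [16 -62/7; -62/7 283/49]

x̄ = F·x = [-2, 2]
P̄ = F·P·Fᵀ + Q = [25 -23; -23 28]
y = z − H·x̄ = [1]
S = H·P̄·Hᵀ + R = [49]
K = P̄·Hᵀ·S⁻¹ = [-3/7; 33/49]
x' = x̄ + K·y = [-17/7, 131/49]
P' = (I − K·H)·P̄ = [16 -62/7; -62/7 283/49]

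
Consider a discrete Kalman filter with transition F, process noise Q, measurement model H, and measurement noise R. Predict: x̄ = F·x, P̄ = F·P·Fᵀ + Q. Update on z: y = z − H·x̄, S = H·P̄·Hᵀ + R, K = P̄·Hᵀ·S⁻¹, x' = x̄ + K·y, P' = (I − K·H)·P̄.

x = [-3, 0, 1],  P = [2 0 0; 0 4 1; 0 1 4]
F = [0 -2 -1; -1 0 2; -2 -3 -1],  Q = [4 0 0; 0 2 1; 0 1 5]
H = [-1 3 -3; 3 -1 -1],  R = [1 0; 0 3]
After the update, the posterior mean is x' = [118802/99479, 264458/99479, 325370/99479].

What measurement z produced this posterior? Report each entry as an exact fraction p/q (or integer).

x̄ = F·x = [-1, 5, 5]
P̄ = F·P·Fᵀ + Q = [28 -12 33; -12 20 -9; 33 -9 59]
S = H·P̄·Hᵀ + R = [1172 -351; -351 190]
K = P̄·Hᵀ·S⁻¹ = [-8857/99479 16623/99479; 2313/99479 -20335/99479; -27831/99479 -25759/99479]
x' − x̄ = [218281/99479, -232937/99479, -172025/99479] = K·y
y = (KᵀK)⁻¹·Kᵀ·(x' − x̄) = [-4, 11]
z = y + H·x̄ = [-4, 11] + [1, -13] = [-3, -2]

z = [-3, -2]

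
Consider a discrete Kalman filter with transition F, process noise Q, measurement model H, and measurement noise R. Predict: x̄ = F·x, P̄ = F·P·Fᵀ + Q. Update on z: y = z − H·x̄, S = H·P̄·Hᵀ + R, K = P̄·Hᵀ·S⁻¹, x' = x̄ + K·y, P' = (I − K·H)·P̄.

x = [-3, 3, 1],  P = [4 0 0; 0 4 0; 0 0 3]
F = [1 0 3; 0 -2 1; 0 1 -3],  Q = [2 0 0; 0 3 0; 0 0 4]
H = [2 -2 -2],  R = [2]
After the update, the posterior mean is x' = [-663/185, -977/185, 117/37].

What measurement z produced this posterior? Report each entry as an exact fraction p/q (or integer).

x̄ = F·x = [0, -5, 0]
P̄ = F·P·Fᵀ + Q = [33 9 -27; 9 22 -17; -27 -17 35]
S = H·P̄·Hᵀ + R = [370]
K = P̄·Hᵀ·S⁻¹ = [51/185; 4/185; -9/37]
x' − x̄ = [-663/185, -52/185, 117/37] = K·y
y = (KᵀK)⁻¹·Kᵀ·(x' − x̄) = [-13]
z = y + H·x̄ = [-13] + [10] = [-3]

z = [-3]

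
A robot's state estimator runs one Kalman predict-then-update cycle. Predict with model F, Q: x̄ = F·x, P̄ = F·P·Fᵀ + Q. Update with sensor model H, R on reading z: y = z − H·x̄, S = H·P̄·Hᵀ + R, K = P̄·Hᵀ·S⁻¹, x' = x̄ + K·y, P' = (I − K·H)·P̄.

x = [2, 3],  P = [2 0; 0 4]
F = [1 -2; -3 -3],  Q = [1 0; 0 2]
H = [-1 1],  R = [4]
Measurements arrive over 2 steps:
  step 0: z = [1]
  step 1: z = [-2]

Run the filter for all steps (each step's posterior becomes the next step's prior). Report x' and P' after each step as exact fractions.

step 0: x̄ = F·x = [-4, -15]
step 0: P̄ = F·P·Fᵀ + Q = [19 18; 18 56]
step 0: y = z − H·x̄ = [12]
step 0: S = H·P̄·Hᵀ + R = [43]
step 0: K = P̄·Hᵀ·S⁻¹ = [-1/43; 38/43]
step 0: x' = x̄ + K·y = [-184/43, -189/43]
step 0: P' = (I − K·H)·P̄ = [816/43 812/43; 812/43 964/43]
step 1: x̄ = F·x = [194/43, 1119/43]
step 1: P̄ = F·P·Fᵀ + Q = [1467/43 5772/43; 5772/43 30722/43]
step 1: y = z − H·x̄ = [-1011/43]
step 1: S = H·P̄·Hᵀ + R = [20817/43]
step 1: K = P̄·Hᵀ·S⁻¹ = [1435/6939; 24950/20817]
step 1: x' = x̄ + K·y = [-811/2313, -14963/6939]
step 1: P' = (I − K·H)·P̄ = [31022/2313 98806/6939; 98806/6939 396218/20817]

step 0: x' = [-184/43, -189/43], P' = [816/43 812/43; 812/43 964/43]
step 1: x' = [-811/2313, -14963/6939], P' = [31022/2313 98806/6939; 98806/6939 396218/20817]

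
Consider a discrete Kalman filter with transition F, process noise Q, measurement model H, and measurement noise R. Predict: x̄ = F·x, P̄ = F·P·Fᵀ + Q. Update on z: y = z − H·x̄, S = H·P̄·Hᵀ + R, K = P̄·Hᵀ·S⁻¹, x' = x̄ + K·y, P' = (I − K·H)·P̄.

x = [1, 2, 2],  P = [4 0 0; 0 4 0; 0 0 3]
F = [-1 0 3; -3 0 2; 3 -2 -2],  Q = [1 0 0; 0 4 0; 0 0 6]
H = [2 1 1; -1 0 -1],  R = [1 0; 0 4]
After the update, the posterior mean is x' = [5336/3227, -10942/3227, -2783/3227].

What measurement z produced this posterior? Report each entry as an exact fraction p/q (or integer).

z = [-1, -1]

x̄ = F·x = [5, 1, -5]
P̄ = F·P·Fᵀ + Q = [32 30 -30; 30 52 -48; -30 -48 70]
S = H·P̄·Hᵀ + R = [155 -26; -26 46]
K = P̄·Hᵀ·S⁻¹ = [1446/3227 677/3227; 1706/3227 2227/3227; -1394/3227 -3594/3227]
x' − x̄ = [-10799/3227, -14169/3227, 13352/3227] = K·y
y = (KᵀK)⁻¹·Kᵀ·(x' − x̄) = [-7, -1]
z = y + H·x̄ = [-7, -1] + [6, 0] = [-1, -1]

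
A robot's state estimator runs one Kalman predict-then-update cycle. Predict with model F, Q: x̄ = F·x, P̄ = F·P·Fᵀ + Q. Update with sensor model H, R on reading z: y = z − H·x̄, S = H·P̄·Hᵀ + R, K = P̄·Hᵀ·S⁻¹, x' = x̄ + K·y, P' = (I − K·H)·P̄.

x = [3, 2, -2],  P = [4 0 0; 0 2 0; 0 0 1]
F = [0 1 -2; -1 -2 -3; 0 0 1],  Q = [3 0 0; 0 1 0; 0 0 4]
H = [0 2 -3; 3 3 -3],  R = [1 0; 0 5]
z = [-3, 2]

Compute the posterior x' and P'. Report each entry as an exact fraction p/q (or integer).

x' = [20966/6923, -2071/602, -17375/13846]
P' = [8552/6923 -554/301 -7615/6923; -554/301 3253/602 2115/602; -7615/6923 2115/602 33095/13846]

x̄ = F·x = [6, -1, -2]
P̄ = F·P·Fᵀ + Q = [9 2 -2; 2 22 -3; -2 -3 5]
y = z − H·x̄ = [-7, -19]
S = H·P̄·Hᵀ + R = [170 252; 252 455]
K = P̄·Hᵀ·S⁻¹ = [-377/989 2055/6923; 23/86 9/301; -285/1978 96/6923]
x' = x̄ + K·y = [20966/6923, -2071/602, -17375/13846]
P' = (I − K·H)·P̄ = [8552/6923 -554/301 -7615/6923; -554/301 3253/602 2115/602; -7615/6923 2115/602 33095/13846]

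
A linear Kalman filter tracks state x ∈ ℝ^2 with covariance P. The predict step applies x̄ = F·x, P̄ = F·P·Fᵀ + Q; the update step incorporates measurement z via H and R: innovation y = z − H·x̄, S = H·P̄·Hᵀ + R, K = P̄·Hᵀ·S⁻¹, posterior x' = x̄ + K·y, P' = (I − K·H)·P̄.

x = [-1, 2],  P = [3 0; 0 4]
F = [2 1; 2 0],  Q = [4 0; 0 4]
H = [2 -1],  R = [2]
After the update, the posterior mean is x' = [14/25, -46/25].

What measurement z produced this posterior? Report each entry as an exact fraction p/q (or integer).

z = [3]

x̄ = F·x = [0, -2]
P̄ = F·P·Fᵀ + Q = [20 12; 12 16]
S = H·P̄·Hᵀ + R = [50]
K = P̄·Hᵀ·S⁻¹ = [14/25; 4/25]
x' − x̄ = [14/25, 4/25] = K·y
y = (KᵀK)⁻¹·Kᵀ·(x' − x̄) = [1]
z = y + H·x̄ = [1] + [2] = [3]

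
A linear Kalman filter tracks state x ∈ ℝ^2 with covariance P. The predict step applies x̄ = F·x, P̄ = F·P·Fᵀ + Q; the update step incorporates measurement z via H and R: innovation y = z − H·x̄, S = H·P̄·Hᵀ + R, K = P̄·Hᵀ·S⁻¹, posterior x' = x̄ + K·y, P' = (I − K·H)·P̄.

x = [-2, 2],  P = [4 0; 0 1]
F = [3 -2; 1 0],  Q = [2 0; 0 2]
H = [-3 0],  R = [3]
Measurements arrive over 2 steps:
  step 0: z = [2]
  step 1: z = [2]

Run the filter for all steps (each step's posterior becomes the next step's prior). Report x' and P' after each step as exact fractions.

step 0: x' = [-94/127, 82/127], P' = [42/127 12/127; 12/127 330/127]
step 1: x' = [-4062/5551, -3238/5551], P' = [1808/5551 102/5551; 102/5551 12692/5551]

step 0: x̄ = F·x = [-10, -2]
step 0: P̄ = F·P·Fᵀ + Q = [42 12; 12 6]
step 0: y = z − H·x̄ = [-28]
step 0: S = H·P̄·Hᵀ + R = [381]
step 0: K = P̄·Hᵀ·S⁻¹ = [-42/127; -12/127]
step 0: x' = x̄ + K·y = [-94/127, 82/127]
step 0: P' = (I − K·H)·P̄ = [42/127 12/127; 12/127 330/127]
step 1: x̄ = F·x = [-446/127, -94/127]
step 1: P̄ = F·P·Fᵀ + Q = [1808/127 102/127; 102/127 296/127]
step 1: y = z − H·x̄ = [-1084/127]
step 1: S = H·P̄·Hᵀ + R = [16653/127]
step 1: K = P̄·Hᵀ·S⁻¹ = [-1808/5551; -102/5551]
step 1: x' = x̄ + K·y = [-4062/5551, -3238/5551]
step 1: P' = (I − K·H)·P̄ = [1808/5551 102/5551; 102/5551 12692/5551]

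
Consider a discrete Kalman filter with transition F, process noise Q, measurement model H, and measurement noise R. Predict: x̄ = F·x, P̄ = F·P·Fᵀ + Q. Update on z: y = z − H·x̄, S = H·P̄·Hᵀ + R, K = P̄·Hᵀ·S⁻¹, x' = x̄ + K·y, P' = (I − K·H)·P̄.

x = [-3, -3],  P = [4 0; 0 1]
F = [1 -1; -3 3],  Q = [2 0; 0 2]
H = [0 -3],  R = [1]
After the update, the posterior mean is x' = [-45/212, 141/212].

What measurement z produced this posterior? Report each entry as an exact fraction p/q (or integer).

z = [-2]

x̄ = F·x = [0, 0]
P̄ = F·P·Fᵀ + Q = [7 -15; -15 47]
S = H·P̄·Hᵀ + R = [424]
K = P̄·Hᵀ·S⁻¹ = [45/424; -141/424]
x' − x̄ = [-45/212, 141/212] = K·y
y = (KᵀK)⁻¹·Kᵀ·(x' − x̄) = [-2]
z = y + H·x̄ = [-2] + [0] = [-2]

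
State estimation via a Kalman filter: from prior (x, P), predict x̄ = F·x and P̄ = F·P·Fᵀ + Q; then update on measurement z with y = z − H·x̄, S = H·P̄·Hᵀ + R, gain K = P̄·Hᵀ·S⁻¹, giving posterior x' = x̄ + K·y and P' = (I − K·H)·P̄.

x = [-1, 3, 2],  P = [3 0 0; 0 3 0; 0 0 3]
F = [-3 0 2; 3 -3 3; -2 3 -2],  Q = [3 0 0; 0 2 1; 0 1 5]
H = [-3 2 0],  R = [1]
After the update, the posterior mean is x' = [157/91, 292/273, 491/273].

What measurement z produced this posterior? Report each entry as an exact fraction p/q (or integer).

x̄ = F·x = [7, -6, 7]
P̄ = F·P·Fᵀ + Q = [42 -9 6; -9 83 -62; 6 -62 56]
S = H·P̄·Hᵀ + R = [819]
K = P̄·Hᵀ·S⁻¹ = [-16/91; 193/819; -142/819]
x' − x̄ = [-480/91, 1930/273, -1420/273] = K·y
y = (KᵀK)⁻¹·Kᵀ·(x' − x̄) = [30]
z = y + H·x̄ = [30] + [-33] = [-3]

z = [-3]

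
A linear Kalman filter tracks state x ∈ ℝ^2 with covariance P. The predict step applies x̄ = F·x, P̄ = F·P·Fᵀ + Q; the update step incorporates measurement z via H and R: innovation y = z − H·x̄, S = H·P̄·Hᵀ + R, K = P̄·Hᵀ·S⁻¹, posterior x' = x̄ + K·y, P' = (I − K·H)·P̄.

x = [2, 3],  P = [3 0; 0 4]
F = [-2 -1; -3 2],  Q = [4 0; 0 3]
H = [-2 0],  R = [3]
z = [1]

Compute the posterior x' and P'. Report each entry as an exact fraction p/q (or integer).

x' = [-61/83, 260/83]
P' = [60/83 30/83; 30/83 3418/83]

x̄ = F·x = [-7, 0]
P̄ = F·P·Fᵀ + Q = [20 10; 10 46]
y = z − H·x̄ = [-13]
S = H·P̄·Hᵀ + R = [83]
K = P̄·Hᵀ·S⁻¹ = [-40/83; -20/83]
x' = x̄ + K·y = [-61/83, 260/83]
P' = (I − K·H)·P̄ = [60/83 30/83; 30/83 3418/83]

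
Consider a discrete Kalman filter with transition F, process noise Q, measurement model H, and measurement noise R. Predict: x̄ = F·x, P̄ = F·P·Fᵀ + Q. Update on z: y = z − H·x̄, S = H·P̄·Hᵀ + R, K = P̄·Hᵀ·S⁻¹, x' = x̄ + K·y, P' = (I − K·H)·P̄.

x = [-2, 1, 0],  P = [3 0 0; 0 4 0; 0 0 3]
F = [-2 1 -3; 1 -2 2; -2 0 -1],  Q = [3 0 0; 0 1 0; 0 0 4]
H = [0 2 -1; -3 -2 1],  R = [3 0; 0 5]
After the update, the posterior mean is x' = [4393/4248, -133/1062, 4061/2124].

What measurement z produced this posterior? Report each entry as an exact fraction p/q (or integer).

z = [-2, -1]

x̄ = F·x = [5, -4, 4]
P̄ = F·P·Fᵀ + Q = [46 -32 21; -32 32 -12; 21 -12 19]
S = H·P̄·Hᵀ + R = [198 60; 60 104]
K = P̄·Hᵀ·S⁻¹ = [-1415/4248 -899/2832; 419/1062 -25/708; -409/2124 -115/1416]
x' − x̄ = [-16847/4248, 4115/1062, -4435/2124] = K·y
y = (KᵀK)⁻¹·Kᵀ·(x' − x̄) = [10, 2]
z = y + H·x̄ = [10, 2] + [-12, -3] = [-2, -1]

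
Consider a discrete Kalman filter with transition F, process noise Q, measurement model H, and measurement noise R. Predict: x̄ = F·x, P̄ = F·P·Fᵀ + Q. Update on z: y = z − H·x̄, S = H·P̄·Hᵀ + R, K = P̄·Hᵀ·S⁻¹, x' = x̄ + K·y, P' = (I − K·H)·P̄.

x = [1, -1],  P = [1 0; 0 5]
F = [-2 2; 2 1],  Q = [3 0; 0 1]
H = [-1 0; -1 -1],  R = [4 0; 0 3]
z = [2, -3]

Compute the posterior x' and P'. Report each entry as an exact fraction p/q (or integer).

x' = [-670/523, 1879/523]
P' = [1260/523 -864/523; -864/523 1758/523]

x̄ = F·x = [-4, 1]
P̄ = F·P·Fᵀ + Q = [27 6; 6 10]
y = z − H·x̄ = [-2, -6]
S = H·P̄·Hᵀ + R = [31 33; 33 52]
K = P̄·Hᵀ·S⁻¹ = [-315/523 -132/523; 216/523 -298/523]
x' = x̄ + K·y = [-670/523, 1879/523]
P' = (I − K·H)·P̄ = [1260/523 -864/523; -864/523 1758/523]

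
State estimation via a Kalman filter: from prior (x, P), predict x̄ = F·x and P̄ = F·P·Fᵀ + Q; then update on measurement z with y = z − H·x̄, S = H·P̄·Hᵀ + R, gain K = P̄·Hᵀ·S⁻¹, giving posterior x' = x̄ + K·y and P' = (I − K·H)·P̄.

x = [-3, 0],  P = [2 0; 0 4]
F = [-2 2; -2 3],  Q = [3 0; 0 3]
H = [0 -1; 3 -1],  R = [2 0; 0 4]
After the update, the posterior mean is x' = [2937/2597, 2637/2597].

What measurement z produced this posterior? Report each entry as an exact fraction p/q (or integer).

x̄ = F·x = [6, 6]
P̄ = F·P·Fᵀ + Q = [27 32; 32 47]
S = H·P̄·Hᵀ + R = [49 -49; -49 102]
K = P̄·Hᵀ·S⁻¹ = [-863/2597 17/53; -2393/2597 2/53]
x' − x̄ = [-12645/2597, -12945/2597] = K·y
y = (KᵀK)⁻¹·Kᵀ·(x' − x̄) = [5, -10]
z = y + H·x̄ = [5, -10] + [-6, 12] = [-1, 2]

z = [-1, 2]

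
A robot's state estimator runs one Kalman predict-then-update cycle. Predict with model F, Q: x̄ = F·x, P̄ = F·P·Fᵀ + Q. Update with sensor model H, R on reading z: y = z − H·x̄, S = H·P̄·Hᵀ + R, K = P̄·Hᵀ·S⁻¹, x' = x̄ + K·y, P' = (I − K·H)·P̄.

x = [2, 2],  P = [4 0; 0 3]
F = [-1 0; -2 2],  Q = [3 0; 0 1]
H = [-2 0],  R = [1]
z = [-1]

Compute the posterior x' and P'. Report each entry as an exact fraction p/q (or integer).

x̄ = F·x = [-2, 0]
P̄ = F·P·Fᵀ + Q = [7 8; 8 29]
y = z − H·x̄ = [-5]
S = H·P̄·Hᵀ + R = [29]
K = P̄·Hᵀ·S⁻¹ = [-14/29; -16/29]
x' = x̄ + K·y = [12/29, 80/29]
P' = (I − K·H)·P̄ = [7/29 8/29; 8/29 585/29]

x' = [12/29, 80/29]
P' = [7/29 8/29; 8/29 585/29]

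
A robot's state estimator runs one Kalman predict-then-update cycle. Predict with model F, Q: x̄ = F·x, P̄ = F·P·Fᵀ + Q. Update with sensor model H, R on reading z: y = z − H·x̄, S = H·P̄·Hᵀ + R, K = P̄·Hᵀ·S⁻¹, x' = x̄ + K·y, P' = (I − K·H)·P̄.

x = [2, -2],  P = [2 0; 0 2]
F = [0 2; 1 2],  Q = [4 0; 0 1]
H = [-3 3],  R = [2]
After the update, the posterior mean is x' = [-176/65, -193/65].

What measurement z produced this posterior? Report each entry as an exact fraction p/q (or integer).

z = [-1]

x̄ = F·x = [-4, -2]
P̄ = F·P·Fᵀ + Q = [12 8; 8 11]
S = H·P̄·Hᵀ + R = [65]
K = P̄·Hᵀ·S⁻¹ = [-12/65; 9/65]
x' − x̄ = [84/65, -63/65] = K·y
y = (KᵀK)⁻¹·Kᵀ·(x' − x̄) = [-7]
z = y + H·x̄ = [-7] + [6] = [-1]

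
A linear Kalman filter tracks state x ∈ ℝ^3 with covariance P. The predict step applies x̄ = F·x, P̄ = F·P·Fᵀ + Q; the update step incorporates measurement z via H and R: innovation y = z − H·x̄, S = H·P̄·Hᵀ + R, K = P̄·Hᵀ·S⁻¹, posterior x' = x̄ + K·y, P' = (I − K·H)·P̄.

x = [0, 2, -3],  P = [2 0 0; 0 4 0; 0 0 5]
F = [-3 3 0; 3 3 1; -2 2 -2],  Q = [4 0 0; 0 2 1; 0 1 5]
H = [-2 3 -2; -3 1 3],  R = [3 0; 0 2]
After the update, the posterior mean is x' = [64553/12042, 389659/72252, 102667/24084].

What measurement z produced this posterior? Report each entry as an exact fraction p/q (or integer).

z = [-3, 2]

x̄ = F·x = [6, 3, 10]
P̄ = F·P·Fᵀ + Q = [58 18 36; 18 61 3; 36 3 49]
S = H·P̄·Hᵀ + R = [1016 60; 60 288]
K = P̄·Hᵀ·S⁻¹ = [-248/2007 -1697/12042; 826/6021 1949/72252; -679/4014 4361/24084]
x' − x̄ = [-7699/12042, 172903/72252, -138173/24084] = K·y
y = (KᵀK)⁻¹·Kᵀ·(x' − x̄) = [20, -13]
z = y + H·x̄ = [20, -13] + [-23, 15] = [-3, 2]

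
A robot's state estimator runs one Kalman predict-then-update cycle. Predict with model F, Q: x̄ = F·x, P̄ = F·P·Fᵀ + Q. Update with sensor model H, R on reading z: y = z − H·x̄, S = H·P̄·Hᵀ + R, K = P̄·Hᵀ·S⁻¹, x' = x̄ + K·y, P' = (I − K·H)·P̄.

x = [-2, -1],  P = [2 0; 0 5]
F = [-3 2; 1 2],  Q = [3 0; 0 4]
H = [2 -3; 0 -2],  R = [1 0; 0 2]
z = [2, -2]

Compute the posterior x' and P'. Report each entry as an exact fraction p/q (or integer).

x̄ = F·x = [4, -4]
P̄ = F·P·Fᵀ + Q = [41 14; 14 26]
y = z − H·x̄ = [-18, -10]
S = H·P̄·Hᵀ + R = [231 100; 100 106]
K = P̄·Hᵀ·S⁻¹ = [3520/7243 -5234/7243; -50/7243 -3506/7243]
x' = x̄ + K·y = [17952/7243, 6988/7243]
P' = (I − K·H)·P̄ = [9611/7243 5234/7243; 5234/7243 3506/7243]

x' = [17952/7243, 6988/7243]
P' = [9611/7243 5234/7243; 5234/7243 3506/7243]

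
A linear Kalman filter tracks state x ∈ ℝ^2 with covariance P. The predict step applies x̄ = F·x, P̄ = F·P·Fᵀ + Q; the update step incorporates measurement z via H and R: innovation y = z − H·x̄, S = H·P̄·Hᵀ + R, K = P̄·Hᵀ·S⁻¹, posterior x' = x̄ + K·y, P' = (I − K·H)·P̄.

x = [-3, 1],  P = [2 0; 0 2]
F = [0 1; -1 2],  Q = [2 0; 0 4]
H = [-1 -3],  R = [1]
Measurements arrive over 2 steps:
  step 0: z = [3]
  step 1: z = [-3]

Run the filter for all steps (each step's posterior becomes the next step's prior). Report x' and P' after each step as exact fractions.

step 0: x' = [-149/155, -99/155], P' = [364/155 -116/155; -116/155 54/155]
step 1: x' = [-667/1871, 2067/1871], P' = [32620/16839 -10528/16839; -10528/16839 5248/16839]

step 0: x̄ = F·x = [1, 5]
step 0: P̄ = F·P·Fᵀ + Q = [4 4; 4 14]
step 0: y = z − H·x̄ = [19]
step 0: S = H·P̄·Hᵀ + R = [155]
step 0: K = P̄·Hᵀ·S⁻¹ = [-16/155; -46/155]
step 0: x' = x̄ + K·y = [-149/155, -99/155]
step 0: P' = (I − K·H)·P̄ = [364/155 -116/155; -116/155 54/155]
step 1: x̄ = F·x = [-99/155, -49/155]
step 1: P̄ = F·P·Fᵀ + Q = [364/155 224/155; 224/155 1664/155]
step 1: y = z − H·x̄ = [-711/155]
step 1: S = H·P̄·Hᵀ + R = [16839/155]
step 1: K = P̄·Hᵀ·S⁻¹ = [-1036/16839; -5216/16839]
step 1: x' = x̄ + K·y = [-667/1871, 2067/1871]
step 1: P' = (I − K·H)·P̄ = [32620/16839 -10528/16839; -10528/16839 5248/16839]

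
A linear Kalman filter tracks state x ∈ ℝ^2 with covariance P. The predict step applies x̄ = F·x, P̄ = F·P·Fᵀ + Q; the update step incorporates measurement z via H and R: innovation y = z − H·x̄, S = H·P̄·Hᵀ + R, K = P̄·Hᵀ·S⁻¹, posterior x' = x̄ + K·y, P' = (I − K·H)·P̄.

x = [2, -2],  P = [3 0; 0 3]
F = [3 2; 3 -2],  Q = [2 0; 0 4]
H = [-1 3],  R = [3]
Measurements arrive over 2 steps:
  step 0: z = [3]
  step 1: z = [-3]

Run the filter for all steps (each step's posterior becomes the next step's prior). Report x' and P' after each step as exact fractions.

step 0: x' = [582/341, 560/341], P' = [13965/341 4659/341; 4659/341 1667/341]
step 1: x' = [97546/11743, 62324/35229], P' = [4908177/58715 338419/11743; 338419/11743 361301/35229]

step 0: x̄ = F·x = [2, 10]
step 0: P̄ = F·P·Fᵀ + Q = [41 15; 15 43]
step 0: y = z − H·x̄ = [-25]
step 0: S = H·P̄·Hᵀ + R = [341]
step 0: K = P̄·Hᵀ·S⁻¹ = [4/341; 114/341]
step 0: x' = x̄ + K·y = [582/341, 560/341]
step 0: P' = (I − K·H)·P̄ = [13965/341 4659/341; 4659/341 1667/341]
step 1: x̄ = F·x = [2866/341, 626/341]
step 1: P̄ = F·P·Fᵀ + Q = [188943/341 119017/341; 119017/341 77809/341]
step 1: y = z − H·x̄ = [-35/341]
step 1: S = H·P̄·Hᵀ + R = [176145/341]
step 1: K = P̄·Hᵀ·S⁻¹ = [56036/58715; 22882/35229]
step 1: x' = x̄ + K·y = [97546/11743, 62324/35229]
step 1: P' = (I − K·H)·P̄ = [4908177/58715 338419/11743; 338419/11743 361301/35229]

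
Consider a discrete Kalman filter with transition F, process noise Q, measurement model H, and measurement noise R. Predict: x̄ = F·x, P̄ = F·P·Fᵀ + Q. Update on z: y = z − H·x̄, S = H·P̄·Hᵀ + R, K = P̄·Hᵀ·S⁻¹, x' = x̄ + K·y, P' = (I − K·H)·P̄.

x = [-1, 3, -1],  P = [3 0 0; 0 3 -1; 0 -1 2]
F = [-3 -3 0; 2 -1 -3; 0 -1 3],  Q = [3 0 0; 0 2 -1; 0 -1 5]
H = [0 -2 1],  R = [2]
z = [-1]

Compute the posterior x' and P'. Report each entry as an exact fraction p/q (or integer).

x̄ = F·x = [-6, -2, -6]
P̄ = F·P·Fᵀ + Q = [57 -18 18; -18 29 -16; 18 -16 32]
y = z − H·x̄ = [1]
S = H·P̄·Hᵀ + R = [214]
K = P̄·Hᵀ·S⁻¹ = [27/107; -37/107; 32/107]
x' = x̄ + K·y = [-615/107, -251/107, -610/107]
P' = (I − K·H)·P̄ = [4641/107 72/107 198/107; 72/107 365/107 656/107; 198/107 656/107 1376/107]

x' = [-615/107, -251/107, -610/107]
P' = [4641/107 72/107 198/107; 72/107 365/107 656/107; 198/107 656/107 1376/107]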